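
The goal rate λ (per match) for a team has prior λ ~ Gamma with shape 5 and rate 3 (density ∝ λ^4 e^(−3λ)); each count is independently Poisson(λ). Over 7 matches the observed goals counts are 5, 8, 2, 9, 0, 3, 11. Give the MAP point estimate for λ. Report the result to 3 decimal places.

Σxᵢ = 5+8+2+9+0+3+11 = 38, with n = 7.
Posterior ∝ λ^4e^(−3λ) · λ^38e^(−7λ) = λ^42e^(−10λ), i.e. Gamma(shape=43, rate=10).
The mode of a Gamma(a, b) with a ≥ 1 (shape–rate) is (a−1)/b = 42/10 ≈ 4.200.

λ̂_MAP = 4.200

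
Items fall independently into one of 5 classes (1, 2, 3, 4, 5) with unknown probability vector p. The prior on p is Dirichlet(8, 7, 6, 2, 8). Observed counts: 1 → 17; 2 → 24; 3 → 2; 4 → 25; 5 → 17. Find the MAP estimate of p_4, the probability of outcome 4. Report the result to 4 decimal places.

MAP estimate: 0.2342

The posterior is Dirichlet(αᵢ + nᵢ) = Dirichlet(25, 31, 8, 27, 25).
For a Dirichlet(a₁,…,a_K) with all aᵢ > 1, the mode has j-th component (aⱼ − 1)/(Σaᵢ − K).
Here Σaᵢ = 116 and K = 5, so p_4 = (27 − 1)/(116 − 5) = 26/111 ≈ 0.2342.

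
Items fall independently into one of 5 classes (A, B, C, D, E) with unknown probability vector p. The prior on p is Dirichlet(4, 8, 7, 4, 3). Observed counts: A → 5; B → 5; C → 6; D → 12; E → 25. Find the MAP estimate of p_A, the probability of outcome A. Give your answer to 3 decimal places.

MAP estimate of p_A = 0.108

The posterior is Dirichlet(αᵢ + nᵢ) = Dirichlet(9, 13, 13, 16, 28).
For a Dirichlet(a₁,…,a_K) with all aᵢ > 1, the mode has j-th component (aⱼ − 1)/(Σaᵢ − K).
Here Σaᵢ = 79 and K = 5, so p_A = (9 − 1)/(79 − 5) = 8/74 ≈ 0.108.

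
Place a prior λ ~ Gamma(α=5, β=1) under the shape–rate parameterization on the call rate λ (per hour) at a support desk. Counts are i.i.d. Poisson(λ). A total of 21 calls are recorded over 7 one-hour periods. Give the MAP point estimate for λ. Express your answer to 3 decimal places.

λ̂_MAP = 3.125

Σxᵢ = 21, n = 7.
Posterior ∝ λ^4e^(−1λ) · λ^21e^(−7λ) = λ^25e^(−8λ), i.e. Gamma(shape=26, rate=8).
The mode of a Gamma(a, b) with a ≥ 1 (shape–rate) is (a−1)/b = 25/8 ≈ 3.125.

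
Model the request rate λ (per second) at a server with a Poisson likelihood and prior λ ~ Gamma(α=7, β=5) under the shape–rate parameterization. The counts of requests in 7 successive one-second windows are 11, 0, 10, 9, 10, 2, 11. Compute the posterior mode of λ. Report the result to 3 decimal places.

Σxᵢ = 11+0+10+9+10+2+11 = 53, with n = 7.
Posterior ∝ λ^6e^(−5λ) · λ^53e^(−7λ) = λ^59e^(−12λ), i.e. Gamma(shape=60, rate=12).
The mode of a Gamma(a, b) with a ≥ 1 (shape–rate) is (a−1)/b = 59/12 ≈ 4.917.

λ̂_MAP = 4.917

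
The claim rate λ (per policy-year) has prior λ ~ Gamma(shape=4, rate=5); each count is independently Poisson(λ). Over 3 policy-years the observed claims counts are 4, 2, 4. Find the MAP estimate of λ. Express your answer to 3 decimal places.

Σxᵢ = 4+2+4 = 10, with n = 3.
Posterior ∝ λ^3e^(−5λ) · λ^10e^(−3λ) = λ^13e^(−8λ), i.e. Gamma(shape=14, rate=8).
The mode of a Gamma(a, b) with a ≥ 1 (shape–rate) is (a−1)/b = 13/8 ≈ 1.625.

λ̂_MAP = 1.625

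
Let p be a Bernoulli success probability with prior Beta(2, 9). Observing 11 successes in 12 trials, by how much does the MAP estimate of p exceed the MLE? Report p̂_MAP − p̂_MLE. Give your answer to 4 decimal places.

MAP − MLE = -0.3452

Posterior is Beta(13, 10); MAP = (13−1)/(23−2) = 12/21 ≈ 0.57143.
MLE ignores the prior: p̂_MLE = k/n = 11/12 ≈ 0.91667.
Difference = 12/21 − 11/12 = -29/84 ≈ -0.3452.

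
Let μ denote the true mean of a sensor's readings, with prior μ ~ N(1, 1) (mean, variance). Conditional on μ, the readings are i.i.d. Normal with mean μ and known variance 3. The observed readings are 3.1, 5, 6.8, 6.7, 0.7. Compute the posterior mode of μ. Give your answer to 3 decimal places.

μ̂_MAP = 3.163

n = 5; x̄ = (3.1 + 5 + 6.8 + 6.7 + 0.7)/5 = 22.3/5 = 4.46.
For a Normal prior and Normal likelihood with known variance, the posterior is Normal; its mode equals its mean, the precision-weighted average.
Prior precision 1/σ₀² = 1/1 = 1; data precision n/σ² = 5/3.
μ̂ = (1·1 + (5/3)·4.46) / (1 + 5/3) = (253/30)/(8/3) = 3.1625 ≈ 3.163.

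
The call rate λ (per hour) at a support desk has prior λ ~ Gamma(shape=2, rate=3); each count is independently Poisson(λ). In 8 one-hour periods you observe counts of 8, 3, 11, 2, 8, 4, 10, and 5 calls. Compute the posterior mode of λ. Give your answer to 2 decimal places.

λ̂_MAP = 4.73

Σxᵢ = 8+3+11+2+8+4+10+5 = 51, with n = 8.
Posterior ∝ λe^(−3λ) · λ^51e^(−8λ) = λ^52e^(−11λ), i.e. Gamma(shape=53, rate=11).
The mode of a Gamma(a, b) with a ≥ 1 (shape–rate) is (a−1)/b = 52/11 ≈ 4.73.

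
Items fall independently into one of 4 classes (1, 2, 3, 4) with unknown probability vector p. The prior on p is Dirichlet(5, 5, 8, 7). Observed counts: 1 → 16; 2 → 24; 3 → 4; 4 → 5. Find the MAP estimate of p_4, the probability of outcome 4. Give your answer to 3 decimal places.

The posterior is Dirichlet(αᵢ + nᵢ) = Dirichlet(21, 29, 12, 12).
For a Dirichlet(a₁,…,a_K) with all aᵢ > 1, the mode has j-th component (aⱼ − 1)/(Σaᵢ − K).
Here Σaᵢ = 74 and K = 4, so p_4 = (12 − 1)/(74 − 4) = 11/70 ≈ 0.157.

MAP estimate: 0.157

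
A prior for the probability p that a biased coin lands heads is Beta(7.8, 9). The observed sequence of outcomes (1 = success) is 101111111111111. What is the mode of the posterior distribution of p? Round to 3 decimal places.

Prior: Beta(7.8, 9).
Data: 14 successes in 15 trials (from the sequence). The binomial likelihood contributes p^14(1−p)^1, so the posterior is Beta(7.8+14, 9+1) = Beta(21.8, 10).
For Beta(a, b) with a, b > 1 the mode is (a−1)/(a+b−2) = 20.8/29.8 ≈ 0.698.

p̂_MAP = 0.698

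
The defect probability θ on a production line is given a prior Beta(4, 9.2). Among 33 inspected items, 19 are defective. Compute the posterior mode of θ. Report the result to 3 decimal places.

θ̂_MAP = 0.498

Prior: Beta(4, 9.2).
Data: 19 successes in 33 trials. The binomial likelihood contributes θ^19(1−θ)^14, so the posterior is Beta(4+19, 9.2+14) = Beta(23, 23.2).
For Beta(a, b) with a, b > 1 the mode is (a−1)/(a+b−2) = 22/44.2 ≈ 0.498.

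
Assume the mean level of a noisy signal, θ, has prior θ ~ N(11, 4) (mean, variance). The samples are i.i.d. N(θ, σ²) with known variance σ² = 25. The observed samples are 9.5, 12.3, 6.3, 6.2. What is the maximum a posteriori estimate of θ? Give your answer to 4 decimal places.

θ̂_MAP = 10.0537

n = 4; x̄ = (9.5 + 12.3 + 6.3 + 6.2)/4 = 34.3/4 = 8.575.
For a Normal prior and Normal likelihood with known variance, the posterior is Normal; its mode equals its mean, the precision-weighted average.
Prior precision 1/σ₀² = 1/4 = 0.25; data precision n/σ² = 4/25 = 0.16.
θ̂ = (0.25·11 + 0.16·8.575) / (0.25 + 0.16) = 4.122/0.41 = 2061/205 ≈ 10.0537.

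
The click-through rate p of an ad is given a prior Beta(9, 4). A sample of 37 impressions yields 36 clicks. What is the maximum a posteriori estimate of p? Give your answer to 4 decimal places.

Prior: Beta(9, 4).
Data: 36 successes in 37 trials. The binomial likelihood contributes p^36(1−p)^1, so the posterior is Beta(9+36, 4+1) = Beta(45, 5).
For Beta(a, b) with a, b > 1 the mode is (a−1)/(a+b−2) = 44/48 ≈ 0.9167.

p̂_MAP = 0.9167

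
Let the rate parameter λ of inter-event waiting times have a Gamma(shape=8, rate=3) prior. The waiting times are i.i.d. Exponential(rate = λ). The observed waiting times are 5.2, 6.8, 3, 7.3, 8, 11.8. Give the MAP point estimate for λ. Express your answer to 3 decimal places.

λ̂_MAP = 0.288

The Exponential(rate=λ) likelihood is ∝ λ^n e^(−λΣtᵢ). Here n = 6 and Σtᵢ = 5.2 + 6.8 + 3 + 7.3 + 8 + 11.8 = 42.1.
Posterior ∝ λ^7e^(−3λ) · λ^6e^(−42.1λ) = λ^13e^(−45.1λ), i.e. Gamma(14, 45.1).
Mode = (a−1)/b = 13/45.1 ≈ 0.288.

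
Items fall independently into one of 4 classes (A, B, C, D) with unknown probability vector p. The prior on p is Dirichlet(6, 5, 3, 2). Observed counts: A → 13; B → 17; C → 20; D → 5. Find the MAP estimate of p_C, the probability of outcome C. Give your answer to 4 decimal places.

The posterior is Dirichlet(αᵢ + nᵢ) = Dirichlet(19, 22, 23, 7).
For a Dirichlet(a₁,…,a_K) with all aᵢ > 1, the mode has j-th component (aⱼ − 1)/(Σaᵢ − K).
Here Σaᵢ = 71 and K = 4, so p_C = (23 − 1)/(71 − 4) = 22/67 ≈ 0.3284.

MAP estimate of p_C = 0.3284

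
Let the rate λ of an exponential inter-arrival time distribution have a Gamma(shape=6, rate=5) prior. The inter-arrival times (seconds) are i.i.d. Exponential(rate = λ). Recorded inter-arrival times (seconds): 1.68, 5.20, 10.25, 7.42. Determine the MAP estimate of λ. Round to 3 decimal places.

λ̂_MAP = 0.305

The Exponential(rate=λ) likelihood is ∝ λ^n e^(−λΣtᵢ). Here n = 4 and Σtᵢ = 1.68 + 5.20 + 10.25 + 7.42 = 24.55.
Posterior ∝ λ^5e^(−5λ) · λ^4e^(−24.55λ) = λ^9e^(−29.55λ), i.e. Gamma(10, 29.55).
Mode = (a−1)/b = 9/29.55 ≈ 0.305.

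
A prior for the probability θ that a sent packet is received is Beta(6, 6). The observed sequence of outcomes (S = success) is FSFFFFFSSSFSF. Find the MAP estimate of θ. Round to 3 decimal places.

Prior: Beta(6, 6).
Data: 5 successes in 13 trials (from the sequence). The binomial likelihood contributes θ^5(1−θ)^8, so the posterior is Beta(6+5, 6+8) = Beta(11, 14).
For Beta(a, b) with a, b > 1 the mode is (a−1)/(a+b−2) = 10/23 ≈ 0.435.

θ̂_MAP = 0.435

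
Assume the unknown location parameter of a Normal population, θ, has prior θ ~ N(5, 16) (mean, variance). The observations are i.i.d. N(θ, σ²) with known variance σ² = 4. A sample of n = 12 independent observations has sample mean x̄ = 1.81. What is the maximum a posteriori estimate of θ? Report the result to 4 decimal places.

n = 12, x̄ = 1.81.
For a Normal prior and Normal likelihood with known variance, the posterior is Normal; its mode equals its mean, the precision-weighted average.
Prior precision 1/σ₀² = 1/16 = 0.0625; data precision n/σ² = 12/4 = 3.
θ̂ = (0.0625·5 + 3·1.81) / (0.0625 + 3) = 5.7425/3.0625 = 2297/1225 ≈ 1.8751.

θ̂_MAP = 1.8751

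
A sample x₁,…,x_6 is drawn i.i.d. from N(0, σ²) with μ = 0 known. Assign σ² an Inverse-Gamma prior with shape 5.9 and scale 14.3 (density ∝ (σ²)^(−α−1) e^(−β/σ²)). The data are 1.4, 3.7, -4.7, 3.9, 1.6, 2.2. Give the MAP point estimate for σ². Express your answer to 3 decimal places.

σ̂²_MAP = 4.492

Sum of squared deviations about the known mean: SS = (1.4−0)² + (3.7−0)² + (-4.7−0)² + (3.9−0)² + (1.6−0)² + (2.2−0)² = 60.35.
The Normal likelihood contributes (σ²)^(−n/2) exp(−SS/(2σ²)), so the posterior is Inverse-Gamma(α + n/2, β + SS/2) = Inverse-Gamma(8.9, 44.475).
The mode of Inverse-Gamma(a, b) is b/(a+1) = 44.475/9.9 ≈ 4.492.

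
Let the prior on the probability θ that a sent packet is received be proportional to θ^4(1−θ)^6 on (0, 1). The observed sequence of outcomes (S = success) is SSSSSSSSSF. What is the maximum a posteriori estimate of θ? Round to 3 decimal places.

The prior density ∝ θ^4(1−θ)^6 is the kernel of Beta(5, 7).
Data: 9 successes in 10 trials (from the sequence). The binomial likelihood contributes θ^9(1−θ)^1, so the posterior is Beta(5+9, 7+1) = Beta(14, 8).
For Beta(a, b) with a, b > 1 the mode is (a−1)/(a+b−2) = 13/20 ≈ 0.650.

θ̂_MAP = 0.650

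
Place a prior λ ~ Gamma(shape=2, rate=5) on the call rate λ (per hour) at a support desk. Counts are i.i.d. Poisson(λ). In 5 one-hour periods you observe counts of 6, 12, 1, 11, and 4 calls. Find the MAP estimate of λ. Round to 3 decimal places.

λ̂_MAP = 3.500

Σxᵢ = 6+12+1+11+4 = 34, with n = 5.
Posterior ∝ λe^(−5λ) · λ^34e^(−5λ) = λ^35e^(−10λ), i.e. Gamma(shape=36, rate=10).
The mode of a Gamma(a, b) with a ≥ 1 (shape–rate) is (a−1)/b = 35/10 ≈ 3.500.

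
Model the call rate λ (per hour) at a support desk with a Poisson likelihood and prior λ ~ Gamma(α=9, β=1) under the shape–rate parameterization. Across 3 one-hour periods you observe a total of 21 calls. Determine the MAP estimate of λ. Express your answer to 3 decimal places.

Σxᵢ = 21, n = 3.
Posterior ∝ λ^8e^(−1λ) · λ^21e^(−3λ) = λ^29e^(−4λ), i.e. Gamma(shape=30, rate=4).
The mode of a Gamma(a, b) with a ≥ 1 (shape–rate) is (a−1)/b = 29/4 ≈ 7.250.

λ̂_MAP = 7.250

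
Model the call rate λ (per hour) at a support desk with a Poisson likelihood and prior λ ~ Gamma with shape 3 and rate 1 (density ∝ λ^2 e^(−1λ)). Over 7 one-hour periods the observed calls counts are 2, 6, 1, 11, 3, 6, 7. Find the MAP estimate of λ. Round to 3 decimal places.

Σxᵢ = 2+6+1+11+3+6+7 = 36, with n = 7.
Posterior ∝ λ^2e^(−1λ) · λ^36e^(−7λ) = λ^38e^(−8λ), i.e. Gamma(shape=39, rate=8).
The mode of a Gamma(a, b) with a ≥ 1 (shape–rate) is (a−1)/b = 38/8 ≈ 4.750.

λ̂_MAP = 4.750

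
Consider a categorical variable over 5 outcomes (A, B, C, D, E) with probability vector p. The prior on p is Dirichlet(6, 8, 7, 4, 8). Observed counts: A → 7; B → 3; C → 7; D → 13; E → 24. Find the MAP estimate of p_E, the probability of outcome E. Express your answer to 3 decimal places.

The posterior is Dirichlet(αᵢ + nᵢ) = Dirichlet(13, 11, 14, 17, 32).
For a Dirichlet(a₁,…,a_K) with all aᵢ > 1, the mode has j-th component (aⱼ − 1)/(Σaᵢ − K).
Here Σaᵢ = 87 and K = 5, so p_E = (32 − 1)/(87 − 5) = 31/82 ≈ 0.378.

MAP estimate of p_E = 0.378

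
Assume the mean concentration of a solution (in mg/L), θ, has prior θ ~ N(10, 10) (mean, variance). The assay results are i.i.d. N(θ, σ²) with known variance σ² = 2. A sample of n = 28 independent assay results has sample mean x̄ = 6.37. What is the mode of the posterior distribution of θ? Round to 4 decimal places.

θ̂_MAP = 6.3957

n = 28, x̄ = 6.37.
For a Normal prior and Normal likelihood with known variance, the posterior is Normal; its mode equals its mean, the precision-weighted average.
Prior precision 1/σ₀² = 1/10 = 0.1; data precision n/σ² = 28/2 = 14.
θ̂ = (0.1·10 + 14·6.37) / (0.1 + 14) = 90.18/14.1 = 1503/235 ≈ 6.3957.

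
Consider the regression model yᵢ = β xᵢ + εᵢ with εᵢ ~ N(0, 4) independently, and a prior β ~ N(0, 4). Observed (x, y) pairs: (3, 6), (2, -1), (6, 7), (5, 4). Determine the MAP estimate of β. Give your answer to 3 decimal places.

β̂_MAP = 1.040

log p(β | y) = −Σ(yᵢ − βxᵢ)²/(2·4) − β²/(2·4) + const.
Setting the derivative to zero: Σxᵢ(yᵢ − βxᵢ)/4 − β/4 = 0, so β = Σxᵢyᵢ / (Σxᵢ² + σ²/τ²).
Σxᵢyᵢ = 3·6 + 2·(-1) + 6·7 + 5·4 = 78; Σxᵢ² = 74; σ²/τ² = 1.
β̂_MAP = 78 / (74 + 1) = 78/75 ≈ 1.040.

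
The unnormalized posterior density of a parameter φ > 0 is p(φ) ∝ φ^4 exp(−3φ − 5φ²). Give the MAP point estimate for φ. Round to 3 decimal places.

φ̂_MAP = 0.500

ℓ'(φ) = 4/φ − 3 − 10φ. Setting this to zero and multiplying by φ: 10φ² + 3φ − 4 = 0.
φ = (−3 + √(3² + 4·10·4)) / (2·10) = (−3 + √169) / 20 = (−3 + 13)/20 = 1/2.
ℓ''(φ) = −4/φ² − 10 < 0, confirming a maximum.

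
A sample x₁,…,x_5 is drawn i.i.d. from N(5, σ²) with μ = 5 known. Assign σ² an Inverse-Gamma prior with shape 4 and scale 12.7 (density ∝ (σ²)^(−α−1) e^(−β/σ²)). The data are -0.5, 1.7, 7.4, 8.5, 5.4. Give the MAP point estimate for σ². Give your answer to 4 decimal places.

σ̂²_MAP = 5.6473

Sum of squared deviations about the known mean: SS = (-0.5−5)² + (1.7−5)² + (7.4−5)² + (8.5−5)² + (5.4−5)² = 59.31.
The Normal likelihood contributes (σ²)^(−n/2) exp(−SS/(2σ²)), so the posterior is Inverse-Gamma(α + n/2, β + SS/2) = Inverse-Gamma(6.5, 42.355).
The mode of Inverse-Gamma(a, b) is b/(a+1) = 42.355/7.5 ≈ 5.6473.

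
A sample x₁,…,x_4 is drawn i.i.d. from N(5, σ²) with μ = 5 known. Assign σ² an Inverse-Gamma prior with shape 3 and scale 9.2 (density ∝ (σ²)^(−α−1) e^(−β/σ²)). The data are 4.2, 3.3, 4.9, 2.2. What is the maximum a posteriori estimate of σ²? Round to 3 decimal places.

Sum of squared deviations about the known mean: SS = (4.2−5)² + (3.3−5)² + (4.9−5)² + (2.2−5)² = 11.38.
The Normal likelihood contributes (σ²)^(−n/2) exp(−SS/(2σ²)), so the posterior is Inverse-Gamma(α + n/2, β + SS/2) = Inverse-Gamma(5, 14.89).
The mode of Inverse-Gamma(a, b) is b/(a+1) = 14.89/6 ≈ 2.482.

σ̂²_MAP = 2.482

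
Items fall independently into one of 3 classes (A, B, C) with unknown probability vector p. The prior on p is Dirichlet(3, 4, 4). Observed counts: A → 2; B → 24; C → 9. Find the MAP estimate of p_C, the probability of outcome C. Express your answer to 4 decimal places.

MAP estimate of p_C = 0.2791

The posterior is Dirichlet(αᵢ + nᵢ) = Dirichlet(5, 28, 13).
For a Dirichlet(a₁,…,a_K) with all aᵢ > 1, the mode has j-th component (aⱼ − 1)/(Σaᵢ − K).
Here Σaᵢ = 46 and K = 3, so p_C = (13 − 1)/(46 − 3) = 12/43 ≈ 0.2791.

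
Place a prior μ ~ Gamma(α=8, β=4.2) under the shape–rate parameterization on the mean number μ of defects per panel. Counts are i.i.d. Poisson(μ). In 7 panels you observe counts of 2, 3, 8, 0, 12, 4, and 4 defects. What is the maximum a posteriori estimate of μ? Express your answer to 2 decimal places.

Σxᵢ = 2+3+8+0+12+4+4 = 33, with n = 7.
Posterior ∝ μ^7e^(−4.2μ) · μ^33e^(−7μ) = μ^40e^(−11.2μ), i.e. Gamma(shape=41, rate=11.2).
The mode of a Gamma(a, b) with a ≥ 1 (shape–rate) is (a−1)/b = 40/11.2 ≈ 3.57.

μ̂_MAP = 3.57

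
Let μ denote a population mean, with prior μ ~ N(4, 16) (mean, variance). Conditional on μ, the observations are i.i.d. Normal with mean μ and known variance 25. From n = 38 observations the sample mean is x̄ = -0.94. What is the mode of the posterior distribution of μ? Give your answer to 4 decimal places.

μ̂_MAP = -0.7449

n = 38, x̄ = -0.94.
For a Normal prior and Normal likelihood with known variance, the posterior is Normal; its mode equals its mean, the precision-weighted average.
Prior precision 1/σ₀² = 1/16 = 0.0625; data precision n/σ² = 38/25 = 1.52.
μ̂ = (0.0625·4 + 1.52·(-0.94)) / (0.0625 + 1.52) = (-1.1788)/1.5825 = -11788/15825 ≈ -0.7449.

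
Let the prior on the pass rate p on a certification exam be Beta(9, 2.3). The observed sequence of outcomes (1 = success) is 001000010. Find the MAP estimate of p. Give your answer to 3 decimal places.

p̂_MAP = 0.546

Prior: Beta(9, 2.3).
Data: 2 successes in 9 trials (from the sequence). The binomial likelihood contributes p^2(1−p)^7, so the posterior is Beta(9+2, 2.3+7) = Beta(11, 9.3).
For Beta(a, b) with a, b > 1 the mode is (a−1)/(a+b−2) = 10/18.3 ≈ 0.546.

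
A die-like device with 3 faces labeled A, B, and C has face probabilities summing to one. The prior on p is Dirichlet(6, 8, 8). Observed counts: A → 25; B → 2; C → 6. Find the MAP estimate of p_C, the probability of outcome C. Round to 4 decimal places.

The posterior is Dirichlet(αᵢ + nᵢ) = Dirichlet(31, 10, 14).
For a Dirichlet(a₁,…,a_K) with all aᵢ > 1, the mode has j-th component (aⱼ − 1)/(Σaᵢ − K).
Here Σaᵢ = 55 and K = 3, so p_C = (14 − 1)/(55 − 3) = 13/52 ≈ 0.2500.

MAP estimate of p_C = 0.2500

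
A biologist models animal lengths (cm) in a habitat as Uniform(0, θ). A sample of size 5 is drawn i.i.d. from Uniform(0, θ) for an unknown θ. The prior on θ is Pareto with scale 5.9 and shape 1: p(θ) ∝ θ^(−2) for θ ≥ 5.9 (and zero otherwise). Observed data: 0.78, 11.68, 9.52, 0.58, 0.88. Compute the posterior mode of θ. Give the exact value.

θ̂_MAP = 11.68

The Uniform(0, θ) likelihood is θ^(−n) for θ ≥ max(xᵢ), zero otherwise. Here max(xᵢ) = 11.68.
Posterior ∝ θ^(−2) · θ^(−5) = θ^(−7) on θ ≥ max(5.9, 11.68) = 11.68.
This density is strictly decreasing in θ, so the posterior mode lies at the lower boundary of the support.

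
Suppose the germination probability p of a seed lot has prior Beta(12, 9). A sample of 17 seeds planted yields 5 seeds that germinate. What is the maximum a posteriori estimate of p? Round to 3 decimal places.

p̂_MAP = 0.444

Prior: Beta(12, 9).
Data: 5 successes in 17 trials. The binomial likelihood contributes p^5(1−p)^12, so the posterior is Beta(12+5, 9+12) = Beta(17, 21).
For Beta(a, b) with a, b > 1 the mode is (a−1)/(a+b−2) = 16/36 ≈ 0.444.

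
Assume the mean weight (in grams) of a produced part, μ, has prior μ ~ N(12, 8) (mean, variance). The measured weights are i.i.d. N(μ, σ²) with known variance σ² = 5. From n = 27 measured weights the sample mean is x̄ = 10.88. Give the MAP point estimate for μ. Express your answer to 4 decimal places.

μ̂_MAP = 10.9053

n = 27, x̄ = 10.88.
For a Normal prior and Normal likelihood with known variance, the posterior is Normal; its mode equals its mean, the precision-weighted average.
Prior precision 1/σ₀² = 1/8 = 0.125; data precision n/σ² = 27/5 = 5.4.
μ̂ = (0.125·12 + 5.4·10.88) / (0.125 + 5.4) = 60.252/5.525 = 60252/5525 ≈ 10.9053.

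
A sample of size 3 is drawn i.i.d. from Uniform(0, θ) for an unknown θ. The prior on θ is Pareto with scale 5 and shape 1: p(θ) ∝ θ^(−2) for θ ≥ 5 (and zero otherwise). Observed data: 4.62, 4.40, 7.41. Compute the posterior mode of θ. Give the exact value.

The Uniform(0, θ) likelihood is θ^(−n) for θ ≥ max(xᵢ), zero otherwise. Here max(xᵢ) = 7.41.
Posterior ∝ θ^(−2) · θ^(−3) = θ^(−5) on θ ≥ max(5, 7.41) = 7.41.
This density is strictly decreasing in θ, so the posterior mode lies at the lower boundary of the support.

θ̂_MAP = 7.41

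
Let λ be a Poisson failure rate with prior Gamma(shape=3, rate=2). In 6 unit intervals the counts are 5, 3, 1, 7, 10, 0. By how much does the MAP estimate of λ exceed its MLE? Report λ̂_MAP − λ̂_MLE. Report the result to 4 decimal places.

Σxᵢ = 26. Posterior is Gamma(29, 8); MAP = (29−1)/8 = 28/8 ≈ 3.50000.
MLE = x̄ = 26/6 ≈ 4.33333.
Difference = 28/8 − 26/6 = -5/6 ≈ -0.8333.

MAP − MLE = -0.8333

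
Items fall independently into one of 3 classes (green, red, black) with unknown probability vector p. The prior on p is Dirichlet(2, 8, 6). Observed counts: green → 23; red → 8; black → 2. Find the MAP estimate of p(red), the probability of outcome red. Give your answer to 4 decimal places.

MAP estimate of p(red) = 0.3261

The posterior is Dirichlet(αᵢ + nᵢ) = Dirichlet(25, 16, 8).
For a Dirichlet(a₁,…,a_K) with all aᵢ > 1, the mode has j-th component (aⱼ − 1)/(Σaᵢ − K).
Here Σaᵢ = 49 and K = 3, so p(red) = (16 − 1)/(49 − 3) = 15/46 ≈ 0.3261.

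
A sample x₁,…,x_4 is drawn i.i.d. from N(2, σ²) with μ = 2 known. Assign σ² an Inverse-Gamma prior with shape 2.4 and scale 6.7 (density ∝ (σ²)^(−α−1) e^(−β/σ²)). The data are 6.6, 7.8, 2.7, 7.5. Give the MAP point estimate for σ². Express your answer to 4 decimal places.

σ̂²_MAP = 9.1611

Sum of squared deviations about the known mean: SS = (6.6−2)² + (7.8−2)² + (2.7−2)² + (7.5−2)² = 85.54.
The Normal likelihood contributes (σ²)^(−n/2) exp(−SS/(2σ²)), so the posterior is Inverse-Gamma(α + n/2, β + SS/2) = Inverse-Gamma(4.4, 49.47).
The mode of Inverse-Gamma(a, b) is b/(a+1) = 49.47/5.4 ≈ 9.1611.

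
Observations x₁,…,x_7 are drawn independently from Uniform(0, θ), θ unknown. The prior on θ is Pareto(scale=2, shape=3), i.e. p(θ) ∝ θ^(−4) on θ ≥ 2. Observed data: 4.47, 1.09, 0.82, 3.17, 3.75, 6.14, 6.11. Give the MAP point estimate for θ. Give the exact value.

The Uniform(0, θ) likelihood is θ^(−n) for θ ≥ max(xᵢ), zero otherwise. Here max(xᵢ) = 6.14.
Posterior ∝ θ^(−4) · θ^(−7) = θ^(−11) on θ ≥ max(2, 6.14) = 6.14.
This density is strictly decreasing in θ, so the posterior mode lies at the lower boundary of the support.

θ̂_MAP = 6.14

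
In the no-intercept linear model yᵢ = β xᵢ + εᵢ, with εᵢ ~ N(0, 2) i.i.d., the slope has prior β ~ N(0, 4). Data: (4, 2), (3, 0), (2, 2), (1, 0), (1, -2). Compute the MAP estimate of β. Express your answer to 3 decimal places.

β̂_MAP = 0.317

log p(β | y) = −Σ(yᵢ − βxᵢ)²/(2·2) − β²/(2·4) + const.
Setting the derivative to zero: Σxᵢ(yᵢ − βxᵢ)/2 − β/4 = 0, so β = Σxᵢyᵢ / (Σxᵢ² + σ²/τ²).
Σxᵢyᵢ = 4·2 + 3·0 + 2·2 + 1·0 + 1·(-2) = 10; Σxᵢ² = 31; σ²/τ² = 0.5.
β̂_MAP = 10 / (31 + 0.5) = 10/31.5 ≈ 0.317.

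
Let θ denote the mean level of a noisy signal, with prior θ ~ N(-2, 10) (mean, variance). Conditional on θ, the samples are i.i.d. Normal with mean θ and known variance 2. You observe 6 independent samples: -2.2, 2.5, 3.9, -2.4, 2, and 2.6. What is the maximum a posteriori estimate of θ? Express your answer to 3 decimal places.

θ̂_MAP = 0.968

n = 6; x̄ = ((-2.2) + 2.5 + 3.9 + (-2.4) + 2 + 2.6)/6 = 6.4/6 = 16/15 ≈ 1.0667.
For a Normal prior and Normal likelihood with known variance, the posterior is Normal; its mode equals its mean, the precision-weighted average.
Prior precision 1/σ₀² = 1/10 = 0.1; data precision n/σ² = 6/2 = 3.
θ̂ = (0.1·(-2) + 3·(16/15)) / (0.1 + 3) = 3/3.1 = 30/31 ≈ 0.968.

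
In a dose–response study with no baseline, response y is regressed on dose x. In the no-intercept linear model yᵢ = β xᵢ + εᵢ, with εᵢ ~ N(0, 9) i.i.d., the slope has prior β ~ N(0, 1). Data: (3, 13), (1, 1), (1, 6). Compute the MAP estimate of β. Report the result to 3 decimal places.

β̂_MAP = 2.300

log p(β | y) = −Σ(yᵢ − βxᵢ)²/(2·9) − β²/(2·1) + const.
Setting the derivative to zero: Σxᵢ(yᵢ − βxᵢ)/9 − β/1 = 0, so β = Σxᵢyᵢ / (Σxᵢ² + σ²/τ²).
Σxᵢyᵢ = 3·13 + 1·1 + 1·6 = 46; Σxᵢ² = 11; σ²/τ² = 9.
β̂_MAP = 46 / (11 + 9) = 46/20 ≈ 2.300.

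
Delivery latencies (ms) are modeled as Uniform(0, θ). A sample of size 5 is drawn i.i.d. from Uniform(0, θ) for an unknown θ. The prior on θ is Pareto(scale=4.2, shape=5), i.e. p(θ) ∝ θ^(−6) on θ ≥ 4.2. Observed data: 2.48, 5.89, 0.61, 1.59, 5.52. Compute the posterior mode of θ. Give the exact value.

θ̂_MAP = 5.89

The Uniform(0, θ) likelihood is θ^(−n) for θ ≥ max(xᵢ), zero otherwise. Here max(xᵢ) = 5.89.
Posterior ∝ θ^(−6) · θ^(−5) = θ^(−11) on θ ≥ max(4.2, 5.89) = 5.89.
This density is strictly decreasing in θ, so the posterior mode lies at the lower boundary of the support.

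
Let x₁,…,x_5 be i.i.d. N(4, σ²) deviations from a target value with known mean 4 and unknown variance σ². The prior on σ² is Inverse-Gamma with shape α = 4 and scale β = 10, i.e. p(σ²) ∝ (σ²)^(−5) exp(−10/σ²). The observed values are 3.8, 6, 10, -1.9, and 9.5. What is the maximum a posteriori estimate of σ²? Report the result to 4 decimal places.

Sum of squared deviations about the known mean: SS = (3.8−4)² + (6−4)² + (10−4)² + (-1.9−4)² + (9.5−4)² = 105.1.
The Normal likelihood contributes (σ²)^(−n/2) exp(−SS/(2σ²)), so the posterior is Inverse-Gamma(α + n/2, β + SS/2) = Inverse-Gamma(6.5, 62.55).
The mode of Inverse-Gamma(a, b) is b/(a+1) = 62.55/7.5 ≈ 8.3400.

σ̂²_MAP = 8.3400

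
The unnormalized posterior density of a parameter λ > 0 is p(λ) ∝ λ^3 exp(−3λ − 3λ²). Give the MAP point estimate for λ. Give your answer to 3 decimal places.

ℓ'(λ) = 3/λ − 3 − 6λ. Setting this to zero and multiplying by λ: 6λ² + 3λ − 3 = 0.
λ = (−3 + √(3² + 4·6·3)) / (2·6) = (−3 + √81) / 12 = (−3 + 9)/12 = 1/2.
ℓ''(λ) = −3/λ² − 6 < 0, confirming a maximum.

λ̂_MAP = 0.500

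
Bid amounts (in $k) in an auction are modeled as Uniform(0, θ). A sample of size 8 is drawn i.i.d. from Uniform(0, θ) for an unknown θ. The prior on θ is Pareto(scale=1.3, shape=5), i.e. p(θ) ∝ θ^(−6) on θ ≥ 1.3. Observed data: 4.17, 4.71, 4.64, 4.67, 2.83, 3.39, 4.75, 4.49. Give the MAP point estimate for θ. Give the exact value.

The Uniform(0, θ) likelihood is θ^(−n) for θ ≥ max(xᵢ), zero otherwise. Here max(xᵢ) = 4.75.
Posterior ∝ θ^(−6) · θ^(−8) = θ^(−14) on θ ≥ max(1.3, 4.75) = 4.75.
This density is strictly decreasing in θ, so the posterior mode lies at the lower boundary of the support.

θ̂_MAP = 4.75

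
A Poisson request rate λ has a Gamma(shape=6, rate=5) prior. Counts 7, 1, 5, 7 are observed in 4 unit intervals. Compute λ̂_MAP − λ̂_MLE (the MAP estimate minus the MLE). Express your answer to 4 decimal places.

Σxᵢ = 20. Posterior is Gamma(26, 9); MAP = (26−1)/9 = 25/9 ≈ 2.77778.
MLE = x̄ = 20/4 ≈ 5.00000.
Difference = 25/9 − 20/4 = -20/9 ≈ -2.2222.

MAP − MLE = -2.2222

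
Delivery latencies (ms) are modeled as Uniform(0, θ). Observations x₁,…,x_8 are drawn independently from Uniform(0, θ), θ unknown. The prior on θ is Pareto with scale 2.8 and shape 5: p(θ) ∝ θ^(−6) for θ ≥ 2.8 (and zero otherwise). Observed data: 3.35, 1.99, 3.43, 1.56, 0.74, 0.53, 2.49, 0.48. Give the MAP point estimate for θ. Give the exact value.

The Uniform(0, θ) likelihood is θ^(−n) for θ ≥ max(xᵢ), zero otherwise. Here max(xᵢ) = 3.43.
Posterior ∝ θ^(−6) · θ^(−8) = θ^(−14) on θ ≥ max(2.8, 3.43) = 3.43.
This density is strictly decreasing in θ, so the posterior mode lies at the lower boundary of the support.

θ̂_MAP = 3.43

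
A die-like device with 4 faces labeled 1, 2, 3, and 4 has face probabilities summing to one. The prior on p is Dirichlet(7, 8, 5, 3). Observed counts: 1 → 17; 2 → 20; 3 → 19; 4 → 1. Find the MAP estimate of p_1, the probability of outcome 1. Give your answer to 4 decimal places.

The posterior is Dirichlet(αᵢ + nᵢ) = Dirichlet(24, 28, 24, 4).
For a Dirichlet(a₁,…,a_K) with all aᵢ > 1, the mode has j-th component (aⱼ − 1)/(Σaᵢ − K).
Here Σaᵢ = 80 and K = 4, so p_1 = (24 − 1)/(80 − 4) = 23/76 ≈ 0.3026.

MAP estimate: 0.3026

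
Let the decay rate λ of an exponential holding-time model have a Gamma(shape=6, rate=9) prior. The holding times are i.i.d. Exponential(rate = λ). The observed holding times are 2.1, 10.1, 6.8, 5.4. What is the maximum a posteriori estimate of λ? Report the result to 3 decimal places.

λ̂_MAP = 0.269

The Exponential(rate=λ) likelihood is ∝ λ^n e^(−λΣtᵢ). Here n = 4 and Σtᵢ = 2.1 + 10.1 + 6.8 + 5.4 = 24.4.
Posterior ∝ λ^5e^(−9λ) · λ^4e^(−24.4λ) = λ^9e^(−33.4λ), i.e. Gamma(10, 33.4).
Mode = (a−1)/b = 9/33.4 ≈ 0.269.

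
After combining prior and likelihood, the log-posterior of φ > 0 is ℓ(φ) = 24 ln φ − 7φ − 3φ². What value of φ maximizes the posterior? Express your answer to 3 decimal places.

φ̂_MAP = 1.500

ℓ'(φ) = 24/φ − 7 − 6φ. Setting this to zero and multiplying by φ: 6φ² + 7φ − 24 = 0.
φ = (−7 + √(7² + 4·6·24)) / (2·6) = (−7 + √625) / 12 = (−7 + 25)/12 = 3/2.
ℓ''(φ) = −24/φ² − 6 < 0, confirming a maximum.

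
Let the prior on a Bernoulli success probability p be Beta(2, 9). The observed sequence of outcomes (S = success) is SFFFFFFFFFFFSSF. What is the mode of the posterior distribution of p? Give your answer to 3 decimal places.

Prior: Beta(2, 9).
Data: 3 successes in 15 trials (from the sequence). The binomial likelihood contributes p^3(1−p)^12, so the posterior is Beta(2+3, 9+12) = Beta(5, 21).
For Beta(a, b) with a, b > 1 the mode is (a−1)/(a+b−2) = 4/24 ≈ 0.167.

p̂_MAP = 0.167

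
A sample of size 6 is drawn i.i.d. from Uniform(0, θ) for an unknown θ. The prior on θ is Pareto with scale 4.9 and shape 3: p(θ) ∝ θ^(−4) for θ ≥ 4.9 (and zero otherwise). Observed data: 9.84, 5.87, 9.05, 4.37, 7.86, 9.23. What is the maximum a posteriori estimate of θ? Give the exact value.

θ̂_MAP = 9.84

The Uniform(0, θ) likelihood is θ^(−n) for θ ≥ max(xᵢ), zero otherwise. Here max(xᵢ) = 9.84.
Posterior ∝ θ^(−4) · θ^(−6) = θ^(−10) on θ ≥ max(4.9, 9.84) = 9.84.
This density is strictly decreasing in θ, so the posterior mode lies at the lower boundary of the support.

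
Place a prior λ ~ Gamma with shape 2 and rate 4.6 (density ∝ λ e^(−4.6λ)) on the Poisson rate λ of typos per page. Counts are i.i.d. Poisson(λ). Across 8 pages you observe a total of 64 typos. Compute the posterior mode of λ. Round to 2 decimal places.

λ̂_MAP = 5.16

Σxᵢ = 64, n = 8.
Posterior ∝ λe^(−4.6λ) · λ^64e^(−8λ) = λ^65e^(−12.6λ), i.e. Gamma(shape=66, rate=12.6).
The mode of a Gamma(a, b) with a ≥ 1 (shape–rate) is (a−1)/b = 65/12.6 ≈ 5.16.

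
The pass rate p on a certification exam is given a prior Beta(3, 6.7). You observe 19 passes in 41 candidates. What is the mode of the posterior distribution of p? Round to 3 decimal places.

p̂_MAP = 0.431

Prior: Beta(3, 6.7).
Data: 19 successes in 41 trials. The binomial likelihood contributes p^19(1−p)^22, so the posterior is Beta(3+19, 6.7+22) = Beta(22, 28.7).
For Beta(a, b) with a, b > 1 the mode is (a−1)/(a+b−2) = 21/48.7 ≈ 0.431.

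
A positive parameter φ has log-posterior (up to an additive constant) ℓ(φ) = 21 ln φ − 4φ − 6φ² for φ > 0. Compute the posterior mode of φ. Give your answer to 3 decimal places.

ℓ'(φ) = 21/φ − 4 − 12φ. Setting this to zero and multiplying by φ: 12φ² + 4φ − 21 = 0.
φ = (−4 + √(4² + 4·12·21)) / (2·12) = (−4 + √1024) / 24 = (−4 + 32)/24 = 7/6.
ℓ''(φ) = −21/φ² − 12 < 0, confirming a maximum.

φ̂_MAP = 1.167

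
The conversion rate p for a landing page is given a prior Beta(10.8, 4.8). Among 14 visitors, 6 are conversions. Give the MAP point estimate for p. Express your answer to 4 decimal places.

p̂_MAP = 0.5725

Prior: Beta(10.8, 4.8).
Data: 6 successes in 14 trials. The binomial likelihood contributes p^6(1−p)^8, so the posterior is Beta(10.8+6, 4.8+8) = Beta(16.8, 12.8).
For Beta(a, b) with a, b > 1 the mode is (a−1)/(a+b−2) = 15.8/27.6 ≈ 0.5725.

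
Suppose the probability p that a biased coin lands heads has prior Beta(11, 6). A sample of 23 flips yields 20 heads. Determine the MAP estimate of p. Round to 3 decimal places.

Prior: Beta(11, 6).
Data: 20 successes in 23 trials. The binomial likelihood contributes p^20(1−p)^3, so the posterior is Beta(11+20, 6+3) = Beta(31, 9).
For Beta(a, b) with a, b > 1 the mode is (a−1)/(a+b−2) = 30/38 ≈ 0.789.

p̂_MAP = 0.789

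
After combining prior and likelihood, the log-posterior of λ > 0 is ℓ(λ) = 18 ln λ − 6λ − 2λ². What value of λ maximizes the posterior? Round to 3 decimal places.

λ̂_MAP = 1.500

ℓ'(λ) = 18/λ − 6 − 4λ. Setting this to zero and multiplying by λ: 4λ² + 6λ − 18 = 0.
λ = (−6 + √(6² + 4·4·18)) / (2·4) = (−6 + √324) / 8 = (−6 + 18)/8 = 3/2.
ℓ''(λ) = −18/λ² − 4 < 0, confirming a maximum.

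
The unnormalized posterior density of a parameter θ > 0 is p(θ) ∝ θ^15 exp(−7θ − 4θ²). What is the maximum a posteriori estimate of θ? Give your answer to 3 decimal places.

θ̂_MAP = 1.000

ℓ'(θ) = 15/θ − 7 − 8θ. Setting this to zero and multiplying by θ: 8θ² + 7θ − 15 = 0.
θ = (−7 + √(7² + 4·8·15)) / (2·8) = (−7 + √529) / 16 = (−7 + 23)/16 = 1.
ℓ''(θ) = −15/θ² − 8 < 0, confirming a maximum.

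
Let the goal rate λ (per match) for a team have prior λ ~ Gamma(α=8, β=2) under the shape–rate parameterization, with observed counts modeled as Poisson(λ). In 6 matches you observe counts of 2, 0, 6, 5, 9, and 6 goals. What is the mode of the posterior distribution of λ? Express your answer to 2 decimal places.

λ̂_MAP = 4.38

Σxᵢ = 2+0+6+5+9+6 = 28, with n = 6.
Posterior ∝ λ^7e^(−2λ) · λ^28e^(−6λ) = λ^35e^(−8λ), i.e. Gamma(shape=36, rate=8).
The mode of a Gamma(a, b) with a ≥ 1 (shape–rate) is (a−1)/b = 35/8 ≈ 4.38.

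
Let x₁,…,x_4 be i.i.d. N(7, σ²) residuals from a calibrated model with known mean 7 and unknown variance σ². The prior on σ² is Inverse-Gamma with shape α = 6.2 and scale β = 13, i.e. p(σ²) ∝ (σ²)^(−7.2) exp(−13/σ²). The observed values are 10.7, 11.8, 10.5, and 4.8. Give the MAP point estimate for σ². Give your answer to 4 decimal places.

σ̂²_MAP = 4.3380

Sum of squared deviations about the known mean: SS = (10.7−7)² + (11.8−7)² + (10.5−7)² + (4.8−7)² = 53.82.
The Normal likelihood contributes (σ²)^(−n/2) exp(−SS/(2σ²)), so the posterior is Inverse-Gamma(α + n/2, β + SS/2) = Inverse-Gamma(8.2, 39.91).
The mode of Inverse-Gamma(a, b) is b/(a+1) = 39.91/9.2 ≈ 4.3380.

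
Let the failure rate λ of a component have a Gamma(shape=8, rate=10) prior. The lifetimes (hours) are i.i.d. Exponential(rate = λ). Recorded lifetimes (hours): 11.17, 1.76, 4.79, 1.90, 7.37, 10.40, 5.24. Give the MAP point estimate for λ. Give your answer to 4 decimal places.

The Exponential(rate=λ) likelihood is ∝ λ^n e^(−λΣtᵢ). Here n = 7 and Σtᵢ = 11.17 + 1.76 + 4.79 + 1.90 + 7.37 + 10.40 + 5.24 = 42.63.
Posterior ∝ λ^7e^(−10λ) · λ^7e^(−42.63λ) = λ^14e^(−52.63λ), i.e. Gamma(15, 52.63).
Mode = (a−1)/b = 14/52.63 ≈ 0.2660.

λ̂_MAP = 0.2660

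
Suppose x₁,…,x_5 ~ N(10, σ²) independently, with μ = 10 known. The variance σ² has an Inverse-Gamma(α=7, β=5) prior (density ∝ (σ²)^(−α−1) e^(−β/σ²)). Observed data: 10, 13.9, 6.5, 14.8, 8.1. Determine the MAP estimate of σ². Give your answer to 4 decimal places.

Sum of squared deviations about the known mean: SS = (10−10)² + (13.9−10)² + (6.5−10)² + (14.8−10)² + (8.1−10)² = 54.11.
The Normal likelihood contributes (σ²)^(−n/2) exp(−SS/(2σ²)), so the posterior is Inverse-Gamma(α + n/2, β + SS/2) = Inverse-Gamma(9.5, 32.055).
The mode of Inverse-Gamma(a, b) is b/(a+1) = 32.055/10.5 ≈ 3.0529.

σ̂²_MAP = 3.0529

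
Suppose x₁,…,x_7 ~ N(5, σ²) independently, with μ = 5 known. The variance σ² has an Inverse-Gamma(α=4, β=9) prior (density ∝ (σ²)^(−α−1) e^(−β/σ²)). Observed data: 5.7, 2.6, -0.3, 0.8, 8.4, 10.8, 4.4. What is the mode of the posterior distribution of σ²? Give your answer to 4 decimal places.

Sum of squared deviations about the known mean: SS = (5.7−5)² + (2.6−5)² + (-0.3−5)² + (0.8−5)² + (8.4−5)² + (10.8−5)² + (4.4−5)² = 97.54.
The Normal likelihood contributes (σ²)^(−n/2) exp(−SS/(2σ²)), so the posterior is Inverse-Gamma(α + n/2, β + SS/2) = Inverse-Gamma(7.5, 57.77).
The mode of Inverse-Gamma(a, b) is b/(a+1) = 57.77/8.5 ≈ 6.7965.

σ̂²_MAP = 6.7965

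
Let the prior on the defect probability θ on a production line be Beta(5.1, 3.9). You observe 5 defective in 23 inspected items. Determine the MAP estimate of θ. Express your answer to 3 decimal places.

θ̂_MAP = 0.303

Prior: Beta(5.1, 3.9).
Data: 5 successes in 23 trials. The binomial likelihood contributes θ^5(1−θ)^18, so the posterior is Beta(5.1+5, 3.9+18) = Beta(10.1, 21.9).
For Beta(a, b) with a, b > 1 the mode is (a−1)/(a+b−2) = 9.1/30 ≈ 0.303.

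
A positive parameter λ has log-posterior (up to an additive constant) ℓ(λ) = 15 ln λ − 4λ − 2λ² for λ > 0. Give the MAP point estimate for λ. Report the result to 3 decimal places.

λ̂_MAP = 1.500

ℓ'(λ) = 15/λ − 4 − 4λ. Setting this to zero and multiplying by λ: 4λ² + 4λ − 15 = 0.
λ = (−4 + √(4² + 4·4·15)) / (2·4) = (−4 + √256) / 8 = (−4 + 16)/8 = 3/2.
ℓ''(λ) = −15/λ² − 4 < 0, confirming a maximum.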